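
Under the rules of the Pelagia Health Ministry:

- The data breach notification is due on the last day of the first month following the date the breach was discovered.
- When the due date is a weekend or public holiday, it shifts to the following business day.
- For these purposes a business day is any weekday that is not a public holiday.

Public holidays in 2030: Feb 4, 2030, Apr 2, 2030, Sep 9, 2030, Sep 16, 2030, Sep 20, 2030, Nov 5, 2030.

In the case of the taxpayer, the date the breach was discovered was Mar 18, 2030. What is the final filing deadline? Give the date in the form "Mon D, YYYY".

1 month after Mar 18, 2030 is April 2030; that month ends on Apr 30, 2030.
Since Apr 30, 2030 is a Tuesday and not a holiday, the date is unchanged.
Deadline: Apr 30, 2030.

Apr 30, 2030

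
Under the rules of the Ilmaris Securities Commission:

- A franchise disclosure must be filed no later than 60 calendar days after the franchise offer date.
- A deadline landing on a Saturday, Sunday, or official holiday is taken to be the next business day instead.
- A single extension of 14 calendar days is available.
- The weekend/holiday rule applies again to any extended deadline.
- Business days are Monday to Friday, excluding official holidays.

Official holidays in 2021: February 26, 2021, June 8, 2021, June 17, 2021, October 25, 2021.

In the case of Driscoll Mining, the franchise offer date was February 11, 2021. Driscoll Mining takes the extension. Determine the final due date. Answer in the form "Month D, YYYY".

April 26, 2021

From February 11, 2021, 60 calendar days later is April 12, 2021.
April 12, 2021 (Monday) is already a business day.
Add the 14 calendar-day extension to April 12, 2021: April 26, 2021.
April 26, 2021 (Monday) is already a business day.
Deadline: April 26, 2021.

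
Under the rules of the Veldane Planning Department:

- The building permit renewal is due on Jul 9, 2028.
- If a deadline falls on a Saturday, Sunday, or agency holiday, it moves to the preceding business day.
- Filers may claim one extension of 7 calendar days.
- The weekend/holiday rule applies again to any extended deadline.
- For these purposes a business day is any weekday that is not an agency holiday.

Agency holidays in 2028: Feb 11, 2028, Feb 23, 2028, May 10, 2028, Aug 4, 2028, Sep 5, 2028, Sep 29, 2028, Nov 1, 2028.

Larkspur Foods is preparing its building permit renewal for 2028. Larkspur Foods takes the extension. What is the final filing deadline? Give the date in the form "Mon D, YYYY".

The statutory due date is Jul 9, 2028.
Jul 9, 2028 is a Sunday, so it moves to the preceding business day, Jul 7, 2028 (Friday).
Add the 7 calendar-day extension to Jul 7, 2028: Jul 14, 2028.
Since Jul 14, 2028 is a Friday and not a holiday, the date is unchanged.
The final due date is Jul 14, 2028.

Jul 14, 2028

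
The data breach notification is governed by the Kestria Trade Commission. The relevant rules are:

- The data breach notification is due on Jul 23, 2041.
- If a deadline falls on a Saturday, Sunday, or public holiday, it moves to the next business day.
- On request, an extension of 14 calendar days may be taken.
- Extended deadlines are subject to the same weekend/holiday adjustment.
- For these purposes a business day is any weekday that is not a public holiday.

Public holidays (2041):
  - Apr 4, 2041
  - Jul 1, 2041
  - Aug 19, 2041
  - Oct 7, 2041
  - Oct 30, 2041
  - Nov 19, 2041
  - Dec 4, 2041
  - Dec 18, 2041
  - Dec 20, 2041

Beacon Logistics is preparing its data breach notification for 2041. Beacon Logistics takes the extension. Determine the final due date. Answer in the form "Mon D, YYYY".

Start from the fixed due date, Jul 23, 2041.
Jul 23, 2041 (Tuesday) is already a business day.
With the 14-day extension, Jul 23, 2041 becomes Aug 6, 2041.
Aug 6, 2041 is a Tuesday and not a listed holiday, so it stands.
Final deadline: Aug 6, 2041.

Aug 6, 2041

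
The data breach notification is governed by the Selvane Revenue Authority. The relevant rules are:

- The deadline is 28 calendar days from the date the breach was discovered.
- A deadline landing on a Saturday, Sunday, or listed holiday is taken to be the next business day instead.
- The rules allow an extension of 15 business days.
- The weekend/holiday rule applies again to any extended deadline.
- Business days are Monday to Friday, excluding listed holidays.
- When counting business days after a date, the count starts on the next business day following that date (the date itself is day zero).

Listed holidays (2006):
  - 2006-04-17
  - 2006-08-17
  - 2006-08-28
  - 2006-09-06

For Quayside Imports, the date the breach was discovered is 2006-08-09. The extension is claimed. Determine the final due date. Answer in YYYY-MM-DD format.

2006-09-28

Adding 28 calendar days to 2006-08-09 gives 2006-09-06.
Because 2006-09-06 is a listed holiday, the deadline becomes 2006-09-07 (Thursday).
The 15-business-day extension runs from 2006-09-07 to 2006-09-28.
Since 2006-09-28 is a Thursday and not a holiday, the date is unchanged.
The final due date is 2006-09-28.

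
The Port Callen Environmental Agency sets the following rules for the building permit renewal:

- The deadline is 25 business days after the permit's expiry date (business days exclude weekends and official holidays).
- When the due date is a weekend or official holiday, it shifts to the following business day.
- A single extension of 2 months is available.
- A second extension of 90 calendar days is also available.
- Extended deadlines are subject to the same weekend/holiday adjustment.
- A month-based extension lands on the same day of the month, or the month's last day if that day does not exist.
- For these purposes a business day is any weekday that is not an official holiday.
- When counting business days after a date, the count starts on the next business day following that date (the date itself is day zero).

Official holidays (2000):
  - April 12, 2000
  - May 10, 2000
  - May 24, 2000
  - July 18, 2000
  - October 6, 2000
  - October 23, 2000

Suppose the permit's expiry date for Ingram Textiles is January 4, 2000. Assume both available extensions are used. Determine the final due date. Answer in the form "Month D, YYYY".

July 10, 2000

25 business days after January 4, 2000, excluding weekends and holidays, is February 8, 2000.
February 8, 2000 (Tuesday) is already a business day.
Applying the 2 months extension: 2 months after February 8, 2000 is April 8, 2000.
Because April 8, 2000 is a Saturday, the deadline becomes April 10, 2000 (Monday).
Add the 90 calendar-day extension to April 10, 2000: July 9, 2000.
July 9, 2000 is a Sunday, so it moves to the next business day, July 10, 2000 (Monday).
So the filing is due July 10, 2000.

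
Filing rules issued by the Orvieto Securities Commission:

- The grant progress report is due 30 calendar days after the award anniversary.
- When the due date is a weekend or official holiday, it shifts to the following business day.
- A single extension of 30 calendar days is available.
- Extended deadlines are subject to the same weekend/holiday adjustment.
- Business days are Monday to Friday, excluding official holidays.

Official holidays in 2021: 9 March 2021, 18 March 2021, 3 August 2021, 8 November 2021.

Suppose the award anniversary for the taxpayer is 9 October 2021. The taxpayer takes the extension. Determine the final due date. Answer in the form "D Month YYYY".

9 December 2021

From 9 October 2021, 30 calendar days later is 8 November 2021.
8 November 2021 is a listed holiday; the next business day is 9 November 2021 (Tuesday).
Add the 30 calendar-day extension to 9 November 2021: 9 December 2021.
9 December 2021 is a Thursday and not a listed holiday, so it stands.
The final due date is 9 December 2021.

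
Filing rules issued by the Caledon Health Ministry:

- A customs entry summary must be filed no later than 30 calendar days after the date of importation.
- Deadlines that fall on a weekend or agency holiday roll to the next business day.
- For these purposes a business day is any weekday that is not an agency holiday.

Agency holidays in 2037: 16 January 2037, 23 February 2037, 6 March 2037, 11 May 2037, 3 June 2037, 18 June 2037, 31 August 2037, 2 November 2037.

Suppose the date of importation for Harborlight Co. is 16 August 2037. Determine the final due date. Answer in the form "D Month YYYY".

15 September 2037

Adding 30 calendar days to 16 August 2037 gives 15 September 2037.
15 September 2037 falls on a Tuesday, which is a business day, so no adjustment is needed.
Deadline: 15 September 2037.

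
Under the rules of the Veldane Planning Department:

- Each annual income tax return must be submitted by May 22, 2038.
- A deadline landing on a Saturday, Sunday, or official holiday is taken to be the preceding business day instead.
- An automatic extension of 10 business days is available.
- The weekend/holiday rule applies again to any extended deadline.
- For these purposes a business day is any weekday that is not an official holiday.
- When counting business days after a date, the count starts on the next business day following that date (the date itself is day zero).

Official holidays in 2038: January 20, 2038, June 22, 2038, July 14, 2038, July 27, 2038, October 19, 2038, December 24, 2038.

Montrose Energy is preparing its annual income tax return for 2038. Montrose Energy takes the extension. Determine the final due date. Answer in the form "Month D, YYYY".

Start from the fixed due date, May 22, 2038.
May 22, 2038 is a Saturday, so it moves to the preceding business day, May 21, 2038 (Friday).
Applying the 10-business-day extension: 10 business days after May 21, 2038 is June 4, 2038.
June 4, 2038 (Friday) is already a business day.
The final due date is June 4, 2038.

June 4, 2038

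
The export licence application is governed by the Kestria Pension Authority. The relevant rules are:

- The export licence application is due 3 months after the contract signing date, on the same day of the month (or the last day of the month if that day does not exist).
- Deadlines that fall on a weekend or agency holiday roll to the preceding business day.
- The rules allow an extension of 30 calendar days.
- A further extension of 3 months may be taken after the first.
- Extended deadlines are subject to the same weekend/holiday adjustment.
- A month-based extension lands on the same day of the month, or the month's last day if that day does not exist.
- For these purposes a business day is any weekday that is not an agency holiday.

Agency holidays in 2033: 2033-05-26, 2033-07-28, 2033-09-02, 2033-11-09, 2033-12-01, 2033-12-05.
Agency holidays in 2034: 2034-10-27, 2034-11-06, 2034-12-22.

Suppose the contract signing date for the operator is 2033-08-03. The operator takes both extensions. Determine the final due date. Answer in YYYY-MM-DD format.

3 months from 2033-08-03 is 2033-11-03.
Since 2033-11-03 is a Thursday and not a holiday, the date is unchanged.
With the 30-day extension, 2033-11-03 becomes 2033-12-03.
2033-12-03 falls on a Saturday. Rolling to the preceding business day gives 2033-12-02, a Friday.
Applying the 3 months extension: 3 months after 2033-12-02 is 2034-03-02.
2034-03-02 (Thursday) is already a business day.
So the filing is due 2034-03-02.

2034-03-02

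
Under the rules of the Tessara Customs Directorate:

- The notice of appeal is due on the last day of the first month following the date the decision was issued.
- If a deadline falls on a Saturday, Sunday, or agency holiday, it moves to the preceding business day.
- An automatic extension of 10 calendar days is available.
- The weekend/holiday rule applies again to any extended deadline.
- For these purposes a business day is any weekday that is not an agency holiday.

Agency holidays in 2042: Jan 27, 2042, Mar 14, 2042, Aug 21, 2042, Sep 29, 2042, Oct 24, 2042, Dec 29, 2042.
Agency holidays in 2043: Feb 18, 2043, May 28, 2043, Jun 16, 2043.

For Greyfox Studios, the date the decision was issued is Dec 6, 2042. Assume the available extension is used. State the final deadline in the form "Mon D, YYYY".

Feb 9, 2043

1 month after Dec 6, 2042 falls in January 2043; the last day of that month is Jan 31, 2043.
Jan 31, 2043 falls on a Saturday. Rolling to the preceding business day gives Jan 30, 2043, a Friday.
The 10-calendar-day extension moves the deadline from Jan 30, 2043 to Feb 9, 2043.
Since Feb 9, 2043 is a Monday and not a holiday, the date is unchanged.
Deadline: Feb 9, 2043.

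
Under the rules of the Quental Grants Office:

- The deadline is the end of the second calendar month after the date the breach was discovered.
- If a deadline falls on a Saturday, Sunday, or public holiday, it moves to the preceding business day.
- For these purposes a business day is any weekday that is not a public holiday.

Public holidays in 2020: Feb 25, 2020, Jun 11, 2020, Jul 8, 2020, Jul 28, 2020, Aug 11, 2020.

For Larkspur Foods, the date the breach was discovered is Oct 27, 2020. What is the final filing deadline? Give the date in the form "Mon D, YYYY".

2 months after Oct 27, 2020 is December 2020; that month ends on Dec 31, 2020.
Dec 31, 2020 falls on a Thursday, which is a business day, so no adjustment is needed.
Final deadline: Dec 31, 2020.

Dec 31, 2020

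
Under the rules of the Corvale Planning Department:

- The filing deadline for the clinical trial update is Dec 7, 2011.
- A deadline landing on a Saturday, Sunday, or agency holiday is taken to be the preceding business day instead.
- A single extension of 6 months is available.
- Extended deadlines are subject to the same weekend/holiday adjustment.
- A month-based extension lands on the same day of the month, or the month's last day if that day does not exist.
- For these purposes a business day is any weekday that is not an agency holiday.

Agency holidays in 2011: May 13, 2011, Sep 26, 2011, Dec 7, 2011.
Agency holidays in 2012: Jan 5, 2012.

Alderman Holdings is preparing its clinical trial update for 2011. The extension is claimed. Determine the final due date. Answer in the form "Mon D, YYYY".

Start from the fixed due date, Dec 7, 2011.
Dec 7, 2011 is a listed holiday; the preceding business day is Dec 6, 2011 (Tuesday).
Add 6 months to Dec 6, 2011: Jun 6, 2012.
Jun 6, 2012 (Wednesday) is already a business day.
Final deadline: Jun 6, 2012.

Jun 6, 2012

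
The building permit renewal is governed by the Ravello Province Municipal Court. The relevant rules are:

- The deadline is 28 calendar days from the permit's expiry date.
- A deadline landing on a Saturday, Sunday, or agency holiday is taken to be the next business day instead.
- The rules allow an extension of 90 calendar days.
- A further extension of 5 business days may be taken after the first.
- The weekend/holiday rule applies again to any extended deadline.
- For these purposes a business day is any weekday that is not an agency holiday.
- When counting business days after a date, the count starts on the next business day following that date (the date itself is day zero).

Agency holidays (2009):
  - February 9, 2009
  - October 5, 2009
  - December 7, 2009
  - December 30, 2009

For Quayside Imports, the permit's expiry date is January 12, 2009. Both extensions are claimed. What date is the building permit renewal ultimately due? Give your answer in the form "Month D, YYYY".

Trigger date January 12, 2009 + 28 calendar days = February 9, 2009.
February 9, 2009 falls on a listed holiday. Rolling to the next business day gives February 10, 2009, a Tuesday.
Add the 90 calendar-day extension to February 10, 2009: May 11, 2009.
May 11, 2009 (Monday) is already a business day.
Counting 5 further business days from May 11, 2009 reaches May 18, 2009.
May 18, 2009 (Monday) is already a business day.
So the filing is due May 18, 2009.

May 18, 2009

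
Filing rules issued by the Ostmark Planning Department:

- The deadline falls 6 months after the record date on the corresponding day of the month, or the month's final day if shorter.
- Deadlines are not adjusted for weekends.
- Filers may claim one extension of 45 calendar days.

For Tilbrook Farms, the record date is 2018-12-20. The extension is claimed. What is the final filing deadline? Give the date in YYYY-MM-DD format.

6 months after 2018-12-20, on the same day of the month, is 2019-06-20.
2019-06-20 falls on a Thursday. The rules make no weekend/holiday allowance, so it remains 2019-06-20.
With the 45-day extension, 2019-06-20 becomes 2019-08-04.
2019-08-04 is a Sunday; no weekend or holiday adjustment applies.
Deadline: 2019-08-04.

2019-08-04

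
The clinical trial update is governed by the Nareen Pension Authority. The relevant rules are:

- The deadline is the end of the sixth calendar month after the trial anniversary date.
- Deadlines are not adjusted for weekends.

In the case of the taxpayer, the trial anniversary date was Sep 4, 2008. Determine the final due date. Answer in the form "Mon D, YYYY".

Mar 31, 2009

6 months after Sep 4, 2008 is March 2009; that month ends on Mar 31, 2009.
Mar 31, 2009 is a Tuesday; no weekend or holiday adjustment applies.
The final due date is Mar 31, 2009.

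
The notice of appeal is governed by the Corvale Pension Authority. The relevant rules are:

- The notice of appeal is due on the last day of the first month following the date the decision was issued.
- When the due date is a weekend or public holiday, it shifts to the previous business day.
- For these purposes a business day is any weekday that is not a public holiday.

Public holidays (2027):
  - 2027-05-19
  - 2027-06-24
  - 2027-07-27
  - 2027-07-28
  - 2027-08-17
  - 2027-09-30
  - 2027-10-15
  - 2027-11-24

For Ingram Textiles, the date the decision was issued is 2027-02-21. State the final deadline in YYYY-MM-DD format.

2027-03-31

The first month after 2027-02-21 is March 2027, whose last day is 2027-03-31.
Since 2027-03-31 is a Wednesday and not a holiday, the date is unchanged.
So the filing is due 2027-03-31.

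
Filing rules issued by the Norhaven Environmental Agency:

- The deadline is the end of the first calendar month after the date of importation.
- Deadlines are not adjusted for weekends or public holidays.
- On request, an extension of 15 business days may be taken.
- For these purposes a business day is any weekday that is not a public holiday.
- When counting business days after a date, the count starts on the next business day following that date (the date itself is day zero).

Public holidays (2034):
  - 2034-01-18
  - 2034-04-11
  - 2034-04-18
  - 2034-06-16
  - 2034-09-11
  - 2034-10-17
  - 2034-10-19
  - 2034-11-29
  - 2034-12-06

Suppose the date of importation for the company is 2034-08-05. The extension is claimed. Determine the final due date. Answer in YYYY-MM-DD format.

The first month after 2034-08-05 is September 2034, whose last day is 2034-09-30.
No adjustment is made for weekends or holidays, so 2034-09-30 stands.
Counting 15 further business days from 2034-09-30 reaches 2034-10-24.
2034-10-24 falls on a Tuesday. The rules make no weekend/holiday allowance, so it remains 2034-10-24.
The final due date is 2034-10-24.

2034-10-24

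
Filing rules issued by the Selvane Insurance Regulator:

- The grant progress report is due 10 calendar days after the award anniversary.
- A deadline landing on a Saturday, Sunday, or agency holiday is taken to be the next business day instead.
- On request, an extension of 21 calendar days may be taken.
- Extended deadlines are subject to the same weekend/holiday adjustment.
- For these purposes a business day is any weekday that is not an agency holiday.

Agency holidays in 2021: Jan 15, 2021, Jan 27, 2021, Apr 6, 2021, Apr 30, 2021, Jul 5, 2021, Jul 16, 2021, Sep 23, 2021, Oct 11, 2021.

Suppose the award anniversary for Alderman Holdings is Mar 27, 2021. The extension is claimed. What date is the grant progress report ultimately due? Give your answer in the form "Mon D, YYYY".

From Mar 27, 2021, 10 calendar days later is Apr 6, 2021.
Apr 6, 2021 is a listed holiday, so it moves to the next business day, Apr 7, 2021 (Wednesday).
With the 21-day extension, Apr 7, 2021 becomes Apr 28, 2021.
Since Apr 28, 2021 is a Wednesday and not a holiday, the date is unchanged.
Final deadline: Apr 28, 2021.

Apr 28, 2021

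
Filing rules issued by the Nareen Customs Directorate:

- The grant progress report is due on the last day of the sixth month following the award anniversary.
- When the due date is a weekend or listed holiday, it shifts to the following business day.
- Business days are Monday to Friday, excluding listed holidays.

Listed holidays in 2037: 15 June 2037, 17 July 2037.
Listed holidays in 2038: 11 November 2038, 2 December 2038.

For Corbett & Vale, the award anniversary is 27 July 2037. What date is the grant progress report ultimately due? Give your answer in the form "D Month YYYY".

1 February 2038

6 months after 27 July 2037 is January 2038; that month ends on 31 January 2038.
31 January 2038 falls on a Sunday. Rolling to the next business day gives 1 February 2038, a Monday.
The final due date is 1 February 2038.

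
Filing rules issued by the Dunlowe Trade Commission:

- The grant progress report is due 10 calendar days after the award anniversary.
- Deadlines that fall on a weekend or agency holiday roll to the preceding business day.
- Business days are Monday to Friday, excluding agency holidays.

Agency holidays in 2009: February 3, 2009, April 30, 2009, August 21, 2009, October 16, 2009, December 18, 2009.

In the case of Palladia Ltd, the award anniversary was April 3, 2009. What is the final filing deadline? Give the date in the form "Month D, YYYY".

10 calendar days after April 3, 2009 is April 13, 2009.
Since April 13, 2009 is a Monday and not a holiday, the date is unchanged.
Final deadline: April 13, 2009.

April 13, 2009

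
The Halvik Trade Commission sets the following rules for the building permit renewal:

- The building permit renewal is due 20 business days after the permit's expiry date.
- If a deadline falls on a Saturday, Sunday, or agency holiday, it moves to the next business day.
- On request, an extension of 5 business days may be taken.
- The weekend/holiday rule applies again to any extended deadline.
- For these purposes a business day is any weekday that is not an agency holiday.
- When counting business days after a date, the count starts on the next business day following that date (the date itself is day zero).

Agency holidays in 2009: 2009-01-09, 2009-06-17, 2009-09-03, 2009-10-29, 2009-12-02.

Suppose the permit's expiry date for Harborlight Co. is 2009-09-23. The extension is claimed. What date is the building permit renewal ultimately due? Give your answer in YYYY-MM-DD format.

Starting the day after 2009-09-23 and counting 20 business days lands on 2009-10-21.
2009-10-21 (Wednesday) is already a business day.
Applying the 5-business-day extension: 5 business days after 2009-10-21 is 2009-10-28.
2009-10-28 falls on a Wednesday, which is a business day, so no adjustment is needed.
So the filing is due 2009-10-28.

2009-10-28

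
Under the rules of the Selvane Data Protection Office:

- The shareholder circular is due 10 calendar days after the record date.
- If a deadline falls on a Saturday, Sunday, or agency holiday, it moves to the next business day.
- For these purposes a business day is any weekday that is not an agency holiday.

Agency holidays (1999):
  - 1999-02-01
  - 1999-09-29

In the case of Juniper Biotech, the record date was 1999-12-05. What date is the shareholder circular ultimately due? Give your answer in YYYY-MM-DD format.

Trigger date 1999-12-05 + 10 calendar days = 1999-12-15.
1999-12-15 falls on a Wednesday, which is a business day, so no adjustment is needed.
So the filing is due 1999-12-15.

1999-12-15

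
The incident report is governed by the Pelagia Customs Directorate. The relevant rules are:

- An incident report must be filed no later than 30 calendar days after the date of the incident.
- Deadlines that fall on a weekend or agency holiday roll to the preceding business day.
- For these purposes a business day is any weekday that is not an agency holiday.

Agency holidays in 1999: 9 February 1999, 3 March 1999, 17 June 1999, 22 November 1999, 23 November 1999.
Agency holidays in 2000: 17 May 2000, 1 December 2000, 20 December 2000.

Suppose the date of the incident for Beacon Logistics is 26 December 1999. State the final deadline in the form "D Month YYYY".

25 January 2000

Trigger date 26 December 1999 + 30 calendar days = 25 January 2000.
25 January 2000 is a Tuesday and not a listed holiday, so it stands.
The final due date is 25 January 2000.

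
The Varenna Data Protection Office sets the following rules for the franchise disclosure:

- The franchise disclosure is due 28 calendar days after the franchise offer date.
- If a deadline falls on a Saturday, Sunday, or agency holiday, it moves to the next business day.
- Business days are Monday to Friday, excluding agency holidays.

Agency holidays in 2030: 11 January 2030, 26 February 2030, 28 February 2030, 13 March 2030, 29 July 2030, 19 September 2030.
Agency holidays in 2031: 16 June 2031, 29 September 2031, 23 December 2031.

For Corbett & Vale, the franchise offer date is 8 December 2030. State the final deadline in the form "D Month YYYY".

Trigger date 8 December 2030 + 28 calendar days = 5 January 2031.
5 January 2031 is a Sunday; the next business day is 6 January 2031 (Monday).
Final deadline: 6 January 2031.

6 January 2031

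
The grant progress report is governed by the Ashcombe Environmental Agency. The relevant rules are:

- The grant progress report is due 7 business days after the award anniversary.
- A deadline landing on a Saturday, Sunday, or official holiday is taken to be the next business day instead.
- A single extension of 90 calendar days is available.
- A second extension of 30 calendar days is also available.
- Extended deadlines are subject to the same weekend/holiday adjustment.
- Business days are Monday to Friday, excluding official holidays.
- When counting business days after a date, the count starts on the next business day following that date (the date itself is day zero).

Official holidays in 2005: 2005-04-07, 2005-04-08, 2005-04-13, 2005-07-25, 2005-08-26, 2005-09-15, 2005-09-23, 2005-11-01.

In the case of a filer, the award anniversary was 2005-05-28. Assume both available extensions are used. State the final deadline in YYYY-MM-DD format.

2005-10-05

7 business days after 2005-05-28, excluding weekends and holidays, is 2005-06-07.
2005-06-07 falls on a Tuesday, which is a business day, so no adjustment is needed.
Add the 90 calendar-day extension to 2005-06-07: 2005-09-05.
Since 2005-09-05 is a Monday and not a holiday, the date is unchanged.
The 30-calendar-day extension moves the deadline from 2005-09-05 to 2005-10-05.
2005-10-05 falls on a Wednesday, which is a business day, so no adjustment is needed.
So the filing is due 2005-10-05.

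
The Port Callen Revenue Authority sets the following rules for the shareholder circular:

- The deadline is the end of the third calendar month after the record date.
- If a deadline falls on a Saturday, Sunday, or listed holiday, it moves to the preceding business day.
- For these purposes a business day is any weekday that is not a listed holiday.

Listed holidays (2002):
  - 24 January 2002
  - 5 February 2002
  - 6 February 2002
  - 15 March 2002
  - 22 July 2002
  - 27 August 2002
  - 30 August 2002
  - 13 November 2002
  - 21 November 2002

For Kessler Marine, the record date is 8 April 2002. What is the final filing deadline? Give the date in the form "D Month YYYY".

3 months after 8 April 2002 is July 2002; that month ends on 31 July 2002.
31 July 2002 is a Wednesday and not a listed holiday, so it stands.
Deadline: 31 July 2002.

31 July 2002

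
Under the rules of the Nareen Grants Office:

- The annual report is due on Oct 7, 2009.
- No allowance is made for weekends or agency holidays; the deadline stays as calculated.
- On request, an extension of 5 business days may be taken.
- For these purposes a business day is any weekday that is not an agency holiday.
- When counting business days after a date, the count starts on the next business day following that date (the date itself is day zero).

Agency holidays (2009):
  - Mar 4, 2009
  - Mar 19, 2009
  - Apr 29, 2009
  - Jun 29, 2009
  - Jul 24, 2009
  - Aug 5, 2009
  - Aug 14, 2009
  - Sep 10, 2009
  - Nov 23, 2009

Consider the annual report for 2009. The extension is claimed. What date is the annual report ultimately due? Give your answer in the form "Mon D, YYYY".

Oct 14, 2009

Start from the fixed due date, Oct 7, 2009.
Oct 7, 2009 is a Wednesday; no weekend or holiday adjustment applies.
Counting 5 further business days from Oct 7, 2009 reaches Oct 14, 2009.
Oct 14, 2009 falls on a Wednesday. The rules make no weekend/holiday allowance, so it remains Oct 14, 2009.
So the filing is due Oct 14, 2009.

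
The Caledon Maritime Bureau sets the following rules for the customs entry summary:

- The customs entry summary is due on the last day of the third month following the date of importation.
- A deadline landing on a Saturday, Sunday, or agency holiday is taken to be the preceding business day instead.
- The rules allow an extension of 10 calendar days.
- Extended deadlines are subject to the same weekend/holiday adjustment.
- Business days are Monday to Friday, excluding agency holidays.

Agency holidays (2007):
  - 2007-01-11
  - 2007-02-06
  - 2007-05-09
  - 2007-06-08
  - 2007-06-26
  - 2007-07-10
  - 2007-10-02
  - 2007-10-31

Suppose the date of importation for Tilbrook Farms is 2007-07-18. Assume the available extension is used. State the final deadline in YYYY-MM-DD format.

3 months after 2007-07-18 falls in October 2007; the last day of that month is 2007-10-31.
2007-10-31 is a listed holiday, so it moves to the preceding business day, 2007-10-30 (Tuesday).
Applying the 10-calendar-day extension: 2007-10-30 + 10 days = 2007-11-09.
2007-11-09 falls on a Friday, which is a business day, so no adjustment is needed.
Final deadline: 2007-11-09.

2007-11-09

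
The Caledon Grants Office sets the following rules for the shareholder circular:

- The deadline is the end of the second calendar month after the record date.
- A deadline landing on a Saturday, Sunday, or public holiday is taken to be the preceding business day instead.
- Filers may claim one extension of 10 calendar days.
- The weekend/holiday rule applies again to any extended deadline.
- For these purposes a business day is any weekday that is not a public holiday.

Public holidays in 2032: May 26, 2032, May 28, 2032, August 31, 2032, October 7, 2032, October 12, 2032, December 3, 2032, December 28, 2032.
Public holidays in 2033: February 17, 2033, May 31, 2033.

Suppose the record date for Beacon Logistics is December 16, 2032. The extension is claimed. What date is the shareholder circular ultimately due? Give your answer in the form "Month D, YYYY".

March 10, 2033

2 months after December 16, 2032 is February 2033; that month ends on February 28, 2033.
February 28, 2033 falls on a Monday, which is a business day, so no adjustment is needed.
With the 10-day extension, February 28, 2033 becomes March 10, 2033.
March 10, 2033 is a Thursday and not a listed holiday, so it stands.
Deadline: March 10, 2033.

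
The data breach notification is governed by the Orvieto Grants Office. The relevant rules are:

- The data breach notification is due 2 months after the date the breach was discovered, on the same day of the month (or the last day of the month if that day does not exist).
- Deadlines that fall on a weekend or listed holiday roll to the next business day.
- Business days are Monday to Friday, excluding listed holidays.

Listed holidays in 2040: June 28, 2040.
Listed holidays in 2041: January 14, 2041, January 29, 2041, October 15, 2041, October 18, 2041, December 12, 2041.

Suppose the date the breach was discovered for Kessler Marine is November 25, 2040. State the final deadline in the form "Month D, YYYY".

Moving 2 months forward from November 25, 2040 on the corresponding day gives January 25, 2041.
January 25, 2041 falls on a Friday, which is a business day, so no adjustment is needed.
The final due date is January 25, 2041.

January 25, 2041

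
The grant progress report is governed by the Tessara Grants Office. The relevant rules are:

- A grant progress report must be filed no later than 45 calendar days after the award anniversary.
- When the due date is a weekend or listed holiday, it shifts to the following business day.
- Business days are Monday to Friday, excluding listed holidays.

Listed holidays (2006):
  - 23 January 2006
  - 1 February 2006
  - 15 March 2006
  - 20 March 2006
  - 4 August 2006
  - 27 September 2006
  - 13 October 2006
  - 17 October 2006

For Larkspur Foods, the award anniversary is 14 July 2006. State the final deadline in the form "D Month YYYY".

28 August 2006

45 calendar days after 14 July 2006 is 28 August 2006.
Since 28 August 2006 is a Monday and not a holiday, the date is unchanged.
So the filing is due 28 August 2006.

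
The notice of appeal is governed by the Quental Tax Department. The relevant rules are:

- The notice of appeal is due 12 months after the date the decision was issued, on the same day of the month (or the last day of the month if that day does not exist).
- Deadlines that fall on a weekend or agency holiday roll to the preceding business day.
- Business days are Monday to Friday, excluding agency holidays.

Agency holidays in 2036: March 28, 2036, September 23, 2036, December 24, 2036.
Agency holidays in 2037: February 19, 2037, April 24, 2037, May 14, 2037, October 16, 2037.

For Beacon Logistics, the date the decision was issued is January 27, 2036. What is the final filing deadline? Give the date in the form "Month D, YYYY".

12 months after January 27, 2036, on the same day of the month, is January 27, 2037.
January 27, 2037 (Tuesday) is already a business day.
So the filing is due January 27, 2037.

January 27, 2037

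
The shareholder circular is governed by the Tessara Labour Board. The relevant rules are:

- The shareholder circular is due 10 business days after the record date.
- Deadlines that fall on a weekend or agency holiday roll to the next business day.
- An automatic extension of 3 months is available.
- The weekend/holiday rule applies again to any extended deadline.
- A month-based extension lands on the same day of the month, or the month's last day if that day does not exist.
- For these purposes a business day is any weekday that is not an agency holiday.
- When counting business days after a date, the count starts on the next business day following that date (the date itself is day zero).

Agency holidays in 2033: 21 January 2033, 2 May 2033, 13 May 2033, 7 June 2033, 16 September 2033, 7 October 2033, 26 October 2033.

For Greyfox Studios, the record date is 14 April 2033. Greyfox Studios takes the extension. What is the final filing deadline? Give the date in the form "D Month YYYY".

28 July 2033

Starting the day after 14 April 2033 and counting 10 business days lands on 28 April 2033.
28 April 2033 is a Thursday and not a listed holiday, so it stands.
Add 3 months to 28 April 2033: 28 July 2033.
Since 28 July 2033 is a Thursday and not a holiday, the date is unchanged.
So the filing is due 28 July 2033.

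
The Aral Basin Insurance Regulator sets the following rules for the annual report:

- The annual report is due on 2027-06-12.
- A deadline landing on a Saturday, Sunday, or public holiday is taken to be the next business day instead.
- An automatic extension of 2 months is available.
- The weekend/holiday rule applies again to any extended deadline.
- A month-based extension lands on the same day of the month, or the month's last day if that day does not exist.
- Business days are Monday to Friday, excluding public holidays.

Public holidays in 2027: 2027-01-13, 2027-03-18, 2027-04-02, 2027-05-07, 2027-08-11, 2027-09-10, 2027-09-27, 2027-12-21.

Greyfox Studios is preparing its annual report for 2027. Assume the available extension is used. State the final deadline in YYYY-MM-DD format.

The statutory due date is 2027-06-12.
2027-06-12 is a Saturday; the next business day is 2027-06-14 (Monday).
The 2 months extension carries 2027-06-14 to 2027-08-14.
Because 2027-08-14 is a Saturday, the deadline becomes 2027-08-16 (Monday).
Deadline: 2027-08-16.

2027-08-16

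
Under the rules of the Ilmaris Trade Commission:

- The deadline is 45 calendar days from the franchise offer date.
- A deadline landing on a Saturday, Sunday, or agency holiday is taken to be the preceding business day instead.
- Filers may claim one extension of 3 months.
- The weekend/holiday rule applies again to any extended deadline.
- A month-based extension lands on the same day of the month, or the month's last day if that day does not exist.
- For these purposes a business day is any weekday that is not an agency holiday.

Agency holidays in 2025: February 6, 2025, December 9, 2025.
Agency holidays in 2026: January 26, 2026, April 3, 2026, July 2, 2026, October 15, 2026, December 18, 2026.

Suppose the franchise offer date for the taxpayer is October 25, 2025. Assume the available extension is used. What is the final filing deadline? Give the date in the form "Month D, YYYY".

March 6, 2026

From October 25, 2025, 45 calendar days later is December 9, 2025.
December 9, 2025 is a listed holiday; the preceding business day is December 8, 2025 (Monday).
Applying the 3 months extension: 3 months after December 8, 2025 is March 8, 2026.
March 8, 2026 is a Sunday; the preceding business day is March 6, 2026 (Friday).
Final deadline: March 6, 2026.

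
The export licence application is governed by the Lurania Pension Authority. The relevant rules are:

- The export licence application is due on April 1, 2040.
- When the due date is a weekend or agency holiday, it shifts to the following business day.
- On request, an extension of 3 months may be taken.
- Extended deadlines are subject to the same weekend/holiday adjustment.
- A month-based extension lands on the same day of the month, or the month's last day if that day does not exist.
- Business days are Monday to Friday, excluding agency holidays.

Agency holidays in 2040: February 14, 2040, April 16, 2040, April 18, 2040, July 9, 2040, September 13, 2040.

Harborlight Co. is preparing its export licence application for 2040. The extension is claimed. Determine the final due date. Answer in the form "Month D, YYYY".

July 2, 2040

Start from the fixed due date, April 1, 2040.
April 1, 2040 is a Sunday, so it moves to the next business day, April 2, 2040 (Monday).
Add 3 months to April 2, 2040: July 2, 2040.
July 2, 2040 falls on a Monday, which is a business day, so no adjustment is needed.
The final due date is July 2, 2040.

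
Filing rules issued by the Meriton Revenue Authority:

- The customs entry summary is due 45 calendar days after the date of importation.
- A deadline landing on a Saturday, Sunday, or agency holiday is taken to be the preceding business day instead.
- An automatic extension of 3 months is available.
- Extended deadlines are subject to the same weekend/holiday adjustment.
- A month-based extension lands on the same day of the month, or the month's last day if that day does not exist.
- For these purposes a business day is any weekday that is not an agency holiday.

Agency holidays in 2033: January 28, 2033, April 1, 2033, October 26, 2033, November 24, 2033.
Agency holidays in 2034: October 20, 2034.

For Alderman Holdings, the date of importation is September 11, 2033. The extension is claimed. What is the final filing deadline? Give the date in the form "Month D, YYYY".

Adding 45 calendar days to September 11, 2033 gives October 26, 2033.
October 26, 2033 is a listed holiday, so it moves to the preceding business day, October 25, 2033 (Tuesday).
The 3 months extension carries October 25, 2033 to January 25, 2034.
Since January 25, 2034 is a Wednesday and not a holiday, the date is unchanged.
The final due date is January 25, 2034.

January 25, 2034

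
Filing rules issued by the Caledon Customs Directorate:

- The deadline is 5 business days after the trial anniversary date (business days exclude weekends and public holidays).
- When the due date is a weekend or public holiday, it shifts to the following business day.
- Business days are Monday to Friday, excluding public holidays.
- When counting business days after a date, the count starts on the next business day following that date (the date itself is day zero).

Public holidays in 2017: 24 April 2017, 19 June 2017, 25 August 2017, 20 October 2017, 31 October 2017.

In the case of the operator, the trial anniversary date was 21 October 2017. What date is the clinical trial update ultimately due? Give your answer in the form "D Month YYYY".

27 October 2017

Starting the day after 21 October 2017 and counting 5 business days lands on 27 October 2017.
27 October 2017 falls on a Friday, which is a business day, so no adjustment is needed.
Deadline: 27 October 2017.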